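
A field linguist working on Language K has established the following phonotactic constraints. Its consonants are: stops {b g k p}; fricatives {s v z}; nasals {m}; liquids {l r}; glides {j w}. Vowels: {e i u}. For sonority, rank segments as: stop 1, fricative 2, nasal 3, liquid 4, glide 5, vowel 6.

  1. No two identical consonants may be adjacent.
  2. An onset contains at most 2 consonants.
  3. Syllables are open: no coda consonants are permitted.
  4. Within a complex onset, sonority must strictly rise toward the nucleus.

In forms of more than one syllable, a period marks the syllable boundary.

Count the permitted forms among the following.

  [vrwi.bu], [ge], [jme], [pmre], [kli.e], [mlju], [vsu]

2

[vrwi.bu] — violates constraint 2: syllable 1 onset /vrw/ has 3 consonants (> 2) → not permitted
[ge] — σ1 onset /g/, coda /∅/ ok → permitted
[jme] — violates constraint 4: syllable 1 onset /jm/: /j/ (glide, 5) → /m/ (nasal, 3) does not rise → not permitted
[pmre] — violates constraint 2: syllable 1 onset /pmr/ has 3 consonants (> 2) → not permitted
[kli.e] — σ1 onset /kl/ (1→4 rises), coda /∅/ ok; σ2 onset /∅/, coda /∅/ ok → permitted
[mlju] — violates constraint 2: syllable 1 onset /mlj/ has 3 consonants (> 2) → not permitted
[vsu] — violates constraint 4: syllable 1 onset /vs/: /v/ (fricative, 2) → /s/ (fricative, 2) does not rise → not permitted
Permitted: [ge], [kli.e] → 2.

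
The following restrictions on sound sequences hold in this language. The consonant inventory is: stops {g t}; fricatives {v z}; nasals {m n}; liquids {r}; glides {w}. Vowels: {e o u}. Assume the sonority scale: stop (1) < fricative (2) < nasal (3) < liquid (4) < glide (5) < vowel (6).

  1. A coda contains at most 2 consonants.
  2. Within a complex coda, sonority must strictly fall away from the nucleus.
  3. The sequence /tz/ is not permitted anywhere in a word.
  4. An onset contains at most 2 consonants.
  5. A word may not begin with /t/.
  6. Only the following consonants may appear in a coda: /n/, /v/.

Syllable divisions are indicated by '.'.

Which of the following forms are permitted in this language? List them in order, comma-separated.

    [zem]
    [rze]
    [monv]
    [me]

[rze], [monv], [me]

[zem] — violates constraint 6: syllable 1 coda contains /m/, which is not a licensed coda consonant → not permitted
[rze] — σ1 onset /rz/ (2C), coda /∅/ ok → permitted
[monv] — σ1 onset /m/, coda /nv/ (3→2 falls) ok → permitted
[me] — σ1 onset /m/, coda /∅/ ok → permitted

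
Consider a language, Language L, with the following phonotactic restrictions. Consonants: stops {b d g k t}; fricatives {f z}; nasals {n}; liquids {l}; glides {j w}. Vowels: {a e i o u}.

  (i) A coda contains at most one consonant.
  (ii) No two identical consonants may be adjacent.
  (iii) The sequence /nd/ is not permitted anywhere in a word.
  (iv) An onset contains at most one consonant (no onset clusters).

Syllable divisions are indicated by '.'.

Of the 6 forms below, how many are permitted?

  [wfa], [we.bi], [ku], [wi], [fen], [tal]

[wfa] — violates constraint (iv): syllable 1 onset /wf/ has 2 consonants (> 1) → not permitted
[we.bi] — σ1 onset /w/, coda /∅/ ok; σ2 onset /b/, coda /∅/ ok → permitted
[ku] — σ1 onset /k/, coda /∅/ ok → permitted
[wi] — σ1 onset /w/, coda /∅/ ok → permitted
[fen] — σ1 onset /f/, coda /n/ ok → permitted
[tal] — σ1 onset /t/, coda /l/ ok → permitted
Permitted: [we.bi], [ku], [wi], [fen], [tal] → 5.

5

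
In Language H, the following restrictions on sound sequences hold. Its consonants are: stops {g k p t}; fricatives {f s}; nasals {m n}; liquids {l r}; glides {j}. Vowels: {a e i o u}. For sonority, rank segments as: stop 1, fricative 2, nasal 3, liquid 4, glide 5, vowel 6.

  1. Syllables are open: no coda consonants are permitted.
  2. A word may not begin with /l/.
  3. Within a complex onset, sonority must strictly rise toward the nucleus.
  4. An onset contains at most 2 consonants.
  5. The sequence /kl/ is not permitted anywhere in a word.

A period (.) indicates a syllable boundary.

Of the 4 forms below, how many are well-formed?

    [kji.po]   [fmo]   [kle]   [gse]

3

[kji.po] — σ1 onset /kj/ (1→5 rises), coda /∅/ ok; σ2 onset /p/, coda /∅/ ok → well-formed
[fmo] — σ1 onset /fm/ (2→3 rises), coda /∅/ ok → well-formed
[kle] — violates constraint 5: contains banned sequence /kl/ → ill-formed
[gse] — σ1 onset /gs/ (1→2 rises), coda /∅/ ok → well-formed
Well-formed: [kji.po], [fmo], [gse] → 3.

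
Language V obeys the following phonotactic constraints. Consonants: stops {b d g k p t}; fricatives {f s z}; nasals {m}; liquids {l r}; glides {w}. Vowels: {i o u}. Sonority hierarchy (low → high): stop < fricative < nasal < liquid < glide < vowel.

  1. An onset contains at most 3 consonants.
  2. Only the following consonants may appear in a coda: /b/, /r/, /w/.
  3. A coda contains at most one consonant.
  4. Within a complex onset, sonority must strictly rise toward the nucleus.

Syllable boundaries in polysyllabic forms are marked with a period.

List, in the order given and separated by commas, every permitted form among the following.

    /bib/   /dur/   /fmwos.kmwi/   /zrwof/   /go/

/bib/ — σ1 onset /b/, coda /b/ ok → permitted
/dur/ — σ1 onset /d/, coda /r/ ok → permitted
/fmwos.kmwi/ — violates constraint 2: syllable 1 coda contains /s/, which is not a licensed coda consonant → not permitted
/zrwof/ — violates constraint 2: syllable 1 coda contains /f/, which is not a licensed coda consonant → not permitted
/go/ — σ1 onset /g/, coda /∅/ ok → permitted

/bib/, /dur/, /go/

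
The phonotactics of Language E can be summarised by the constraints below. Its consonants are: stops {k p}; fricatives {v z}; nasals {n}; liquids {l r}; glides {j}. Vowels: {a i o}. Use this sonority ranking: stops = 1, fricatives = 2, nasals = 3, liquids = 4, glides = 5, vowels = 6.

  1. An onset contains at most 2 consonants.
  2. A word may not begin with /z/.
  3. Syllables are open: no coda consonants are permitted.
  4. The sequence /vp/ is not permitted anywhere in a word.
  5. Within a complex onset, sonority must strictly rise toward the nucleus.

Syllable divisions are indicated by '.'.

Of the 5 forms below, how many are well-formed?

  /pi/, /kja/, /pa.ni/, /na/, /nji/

/pi/ — σ1 onset /p/, coda /∅/ ok → well-formed
/kja/ — σ1 onset /kj/ (1→5 rises), coda /∅/ ok → well-formed
/pa.ni/ — σ1 onset /p/, coda /∅/ ok; σ2 onset /n/, coda /∅/ ok → well-formed
/na/ — σ1 onset /n/, coda /∅/ ok → well-formed
/nji/ — σ1 onset /nj/ (3→5 rises), coda /∅/ ok → well-formed
Well-formed: /pi/, /kja/, /pa.ni/, /na/, /nji/ → 5.

5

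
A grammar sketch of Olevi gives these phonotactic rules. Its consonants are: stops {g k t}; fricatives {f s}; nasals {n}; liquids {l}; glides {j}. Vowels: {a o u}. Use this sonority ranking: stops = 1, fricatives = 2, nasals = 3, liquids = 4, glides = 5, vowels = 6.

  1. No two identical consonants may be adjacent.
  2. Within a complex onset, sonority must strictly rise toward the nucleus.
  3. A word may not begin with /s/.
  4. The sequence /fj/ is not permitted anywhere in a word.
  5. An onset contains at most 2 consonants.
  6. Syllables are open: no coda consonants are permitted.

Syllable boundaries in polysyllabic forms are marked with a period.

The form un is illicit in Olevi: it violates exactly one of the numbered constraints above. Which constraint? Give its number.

6

un: syllable 1 coda /n/ has 1 consonant (> 0).
This is a violation of constraint 6: "Syllables are open: no coda consonants are permitted."
The remaining constraints (1, 2, 3, 4, 5) are satisfied.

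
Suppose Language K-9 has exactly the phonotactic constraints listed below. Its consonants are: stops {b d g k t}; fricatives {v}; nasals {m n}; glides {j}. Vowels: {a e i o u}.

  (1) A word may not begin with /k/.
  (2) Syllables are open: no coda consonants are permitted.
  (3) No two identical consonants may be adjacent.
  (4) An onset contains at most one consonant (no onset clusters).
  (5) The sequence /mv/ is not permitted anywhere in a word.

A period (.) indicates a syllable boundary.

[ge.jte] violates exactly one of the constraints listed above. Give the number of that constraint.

[ge.jte]: syllable 2 onset /jt/ has 2 consonants (> 1).
This is a violation of constraint 4: "An onset contains at most one consonant (no onset clusters)."
The remaining constraints (1, 2, 3, 5) are satisfied.

4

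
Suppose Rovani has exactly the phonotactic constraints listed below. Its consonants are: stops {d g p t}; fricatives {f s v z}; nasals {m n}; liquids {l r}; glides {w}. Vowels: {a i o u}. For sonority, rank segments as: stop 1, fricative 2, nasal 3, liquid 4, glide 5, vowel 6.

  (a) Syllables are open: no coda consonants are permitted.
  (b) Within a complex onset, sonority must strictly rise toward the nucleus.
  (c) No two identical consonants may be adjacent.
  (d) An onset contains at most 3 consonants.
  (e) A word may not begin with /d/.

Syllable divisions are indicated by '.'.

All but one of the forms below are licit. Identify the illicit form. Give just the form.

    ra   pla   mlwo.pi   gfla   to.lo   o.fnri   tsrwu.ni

tsrwu.ni

ra — σ1 onset /r/, coda /∅/ ok → licit
pla — σ1 onset /pl/ (1→4 rises), coda /∅/ ok → licit
mlwo.pi — σ1 onset /mlw/ (3→4→5 rises), coda /∅/ ok; σ2 onset /p/, coda /∅/ ok → licit
gfla — σ1 onset /gfl/ (1→2→4 rises), coda /∅/ ok → licit
to.lo — σ1 onset /t/, coda /∅/ ok; σ2 onset /l/, coda /∅/ ok → licit
o.fnri — σ1 onset /∅/, coda /∅/ ok; σ2 onset /fnr/ (2→3→4 rises), coda /∅/ ok → licit
tsrwu.ni — violates constraint (d): syllable 1 onset /tsrw/ has 4 consonants (> 3) → illicit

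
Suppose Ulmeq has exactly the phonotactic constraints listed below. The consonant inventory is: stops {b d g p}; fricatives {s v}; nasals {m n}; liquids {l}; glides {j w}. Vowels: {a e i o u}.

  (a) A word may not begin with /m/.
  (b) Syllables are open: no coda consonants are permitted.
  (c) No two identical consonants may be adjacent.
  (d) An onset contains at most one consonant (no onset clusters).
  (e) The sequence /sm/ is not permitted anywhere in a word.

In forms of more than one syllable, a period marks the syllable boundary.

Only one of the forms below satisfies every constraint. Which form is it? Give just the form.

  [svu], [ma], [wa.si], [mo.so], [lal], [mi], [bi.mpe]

[svu] — violates constraint (d): syllable 1 onset /sv/ has 2 consonants (> 1) → phonotactically illegal
[ma] — violates constraint (a): word begins with /m/ → phonotactically illegal
[wa.si] — σ1 onset /w/, coda /∅/ ok; σ2 onset /s/, coda /∅/ ok → phonotactically legal
[mo.so] — violates constraint (a): word begins with /m/ → phonotactically illegal
[lal] — violates constraint (b): syllable 1 coda /l/ has 1 consonant (> 0) → phonotactically illegal
[mi] — violates constraint (a): word begins with /m/ → phonotactically illegal
[bi.mpe] — violates constraint (d): syllable 2 onset /mp/ has 2 consonants (> 1) → phonotactically illegal

[wa.si]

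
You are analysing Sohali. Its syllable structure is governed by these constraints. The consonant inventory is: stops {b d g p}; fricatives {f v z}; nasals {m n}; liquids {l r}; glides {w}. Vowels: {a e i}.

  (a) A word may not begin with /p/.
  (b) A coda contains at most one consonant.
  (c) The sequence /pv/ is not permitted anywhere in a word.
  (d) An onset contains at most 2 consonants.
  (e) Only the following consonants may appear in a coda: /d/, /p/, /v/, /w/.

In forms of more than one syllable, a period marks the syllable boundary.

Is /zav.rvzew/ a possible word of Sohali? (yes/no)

/zav.rvzew/ — violates constraint (d): syllable 2 onset /rvz/ has 3 consonants (> 2) → ill-formed

no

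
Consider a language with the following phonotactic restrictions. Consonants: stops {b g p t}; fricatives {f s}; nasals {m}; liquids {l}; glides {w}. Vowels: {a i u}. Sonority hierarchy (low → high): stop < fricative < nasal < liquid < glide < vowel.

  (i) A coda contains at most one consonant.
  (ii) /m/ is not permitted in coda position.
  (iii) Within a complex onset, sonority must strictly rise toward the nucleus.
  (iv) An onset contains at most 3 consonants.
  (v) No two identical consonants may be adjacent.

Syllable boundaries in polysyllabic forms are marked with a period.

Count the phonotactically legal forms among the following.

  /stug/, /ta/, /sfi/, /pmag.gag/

/stug/ — violates constraint (iii): syllable 1 onset /st/: /s/ (fricative, 2) → /t/ (stop, 1) does not rise → phonotactically illegal
/ta/ — σ1 onset /t/, coda /∅/ ok → phonotactically legal
/sfi/ — violates constraint (iii): syllable 1 onset /sf/: /s/ (fricative, 2) → /f/ (fricative, 2) does not rise → phonotactically illegal
/pmag.gag/ — violates constraint (v): adjacent identical consonants /gg/ → phonotactically illegal
Phonotactically legal: /ta/ → 1.

1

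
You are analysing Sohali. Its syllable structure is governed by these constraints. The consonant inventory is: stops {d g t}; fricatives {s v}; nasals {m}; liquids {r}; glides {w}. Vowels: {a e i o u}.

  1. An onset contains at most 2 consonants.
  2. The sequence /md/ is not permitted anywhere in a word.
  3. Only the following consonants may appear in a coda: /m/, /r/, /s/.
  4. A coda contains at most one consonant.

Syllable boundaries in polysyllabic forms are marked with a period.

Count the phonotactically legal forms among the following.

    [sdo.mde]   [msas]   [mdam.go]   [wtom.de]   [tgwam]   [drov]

1

[sdo.mde] — violates constraint 2: contains banned sequence /md/ → phonotactically illegal
[msas] — σ1 onset /ms/ (2C), coda /s/ ok → phonotactically legal
[mdam.go] — violates constraint 2: contains banned sequence /md/ → phonotactically illegal
[wtom.de] — violates constraint 2: contains banned sequence /md/ → phonotactically illegal
[tgwam] — violates constraint 1: syllable 1 onset /tgw/ has 3 consonants (> 2) → phonotactically illegal
[drov] — violates constraint 3: syllable 1 coda contains /v/, which is not a licensed coda consonant → phonotactically illegal
Phonotactically legal: [msas] → 1.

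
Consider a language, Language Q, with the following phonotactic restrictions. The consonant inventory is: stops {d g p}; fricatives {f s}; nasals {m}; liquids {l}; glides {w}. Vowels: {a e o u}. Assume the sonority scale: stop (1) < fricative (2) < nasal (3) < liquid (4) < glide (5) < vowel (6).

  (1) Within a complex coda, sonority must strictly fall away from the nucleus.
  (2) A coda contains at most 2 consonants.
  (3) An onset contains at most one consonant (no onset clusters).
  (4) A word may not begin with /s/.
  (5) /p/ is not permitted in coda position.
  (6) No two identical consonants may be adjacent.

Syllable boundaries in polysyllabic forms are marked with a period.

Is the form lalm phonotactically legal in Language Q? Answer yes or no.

yes

lalm — σ1 onset /l/, coda /lm/ (4→3 falls) ok → phonotactically legal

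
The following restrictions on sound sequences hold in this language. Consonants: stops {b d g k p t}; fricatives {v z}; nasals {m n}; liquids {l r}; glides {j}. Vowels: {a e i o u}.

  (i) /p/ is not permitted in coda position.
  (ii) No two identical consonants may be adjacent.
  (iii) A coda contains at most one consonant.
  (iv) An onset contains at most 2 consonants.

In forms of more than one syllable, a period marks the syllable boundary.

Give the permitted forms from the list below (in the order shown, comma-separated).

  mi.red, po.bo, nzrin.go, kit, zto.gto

mi.red, po.bo, kit, zto.gto

mi.red — σ1 onset /m/, coda /∅/ ok; σ2 onset /r/, coda /d/ ok → permitted
po.bo — σ1 onset /p/, coda /∅/ ok; σ2 onset /b/, coda /∅/ ok → permitted
nzrin.go — violates constraint (iv): syllable 1 onset /nzr/ has 3 consonants (> 2) → not permitted
kit — σ1 onset /k/, coda /t/ ok → permitted
zto.gto — σ1 onset /zt/ (2C), coda /∅/ ok; σ2 onset /gt/ (2C), coda /∅/ ok → permitted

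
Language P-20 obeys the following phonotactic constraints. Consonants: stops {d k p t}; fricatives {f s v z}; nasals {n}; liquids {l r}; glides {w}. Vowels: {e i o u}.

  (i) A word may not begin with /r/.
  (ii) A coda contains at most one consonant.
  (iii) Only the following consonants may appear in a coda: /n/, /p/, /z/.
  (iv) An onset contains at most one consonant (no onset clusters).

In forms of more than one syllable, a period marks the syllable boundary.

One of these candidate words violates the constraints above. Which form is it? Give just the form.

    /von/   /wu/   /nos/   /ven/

/nos/

/von/ — σ1 onset /v/, coda /n/ ok → well-formed
/wu/ — σ1 onset /w/, coda /∅/ ok → well-formed
/nos/ — violates constraint (iii): syllable 1 coda contains /s/, which is not a licensed coda consonant → ill-formed
/ven/ — σ1 onset /v/, coda /n/ ok → well-formed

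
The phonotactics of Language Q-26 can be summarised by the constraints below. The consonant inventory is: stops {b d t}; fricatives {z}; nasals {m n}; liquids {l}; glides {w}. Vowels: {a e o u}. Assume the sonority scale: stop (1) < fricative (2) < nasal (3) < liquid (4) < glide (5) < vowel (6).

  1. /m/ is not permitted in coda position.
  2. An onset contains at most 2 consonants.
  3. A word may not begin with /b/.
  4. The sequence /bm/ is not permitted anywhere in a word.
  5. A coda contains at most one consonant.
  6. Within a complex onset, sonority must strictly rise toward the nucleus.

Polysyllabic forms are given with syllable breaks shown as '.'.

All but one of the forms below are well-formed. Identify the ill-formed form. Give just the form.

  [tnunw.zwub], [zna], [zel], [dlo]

[tnunw.zwub] — violates constraint 5: syllable 1 coda /nw/ has 2 consonants (> 1) → ill-formed
[zna] — σ1 onset /zn/ (2→3 rises), coda /∅/ ok → well-formed
[zel] — σ1 onset /z/, coda /l/ ok → well-formed
[dlo] — σ1 onset /dl/ (1→4 rises), coda /∅/ ok → well-formed

[tnunw.zwub]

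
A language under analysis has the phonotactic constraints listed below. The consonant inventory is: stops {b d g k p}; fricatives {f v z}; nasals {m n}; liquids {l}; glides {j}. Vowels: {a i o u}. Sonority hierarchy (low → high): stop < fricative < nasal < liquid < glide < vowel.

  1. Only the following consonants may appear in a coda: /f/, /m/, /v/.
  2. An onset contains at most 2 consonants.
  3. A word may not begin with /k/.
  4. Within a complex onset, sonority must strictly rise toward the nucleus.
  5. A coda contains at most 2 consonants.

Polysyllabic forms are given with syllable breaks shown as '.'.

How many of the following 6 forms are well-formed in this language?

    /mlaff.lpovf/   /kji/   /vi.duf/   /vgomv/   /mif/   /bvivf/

/mlaff.lpovf/ — violates constraint 4: syllable 2 onset /lp/: /l/ (liquid, 4) → /p/ (stop, 1) does not rise → ill-formed
/kji/ — violates constraint 3: word begins with /k/ → ill-formed
/vi.duf/ — σ1 onset /v/, coda /∅/ ok; σ2 onset /d/, coda /f/ ok → well-formed
/vgomv/ — violates constraint 4: syllable 1 onset /vg/: /v/ (fricative, 2) → /g/ (stop, 1) does not rise → ill-formed
/mif/ — σ1 onset /m/, coda /f/ ok → well-formed
/bvivf/ — σ1 onset /bv/ (1→2 rises), coda /vf/ (2C) ok → well-formed
Well-formed: /vi.duf/, /mif/, /bvivf/ → 3.

3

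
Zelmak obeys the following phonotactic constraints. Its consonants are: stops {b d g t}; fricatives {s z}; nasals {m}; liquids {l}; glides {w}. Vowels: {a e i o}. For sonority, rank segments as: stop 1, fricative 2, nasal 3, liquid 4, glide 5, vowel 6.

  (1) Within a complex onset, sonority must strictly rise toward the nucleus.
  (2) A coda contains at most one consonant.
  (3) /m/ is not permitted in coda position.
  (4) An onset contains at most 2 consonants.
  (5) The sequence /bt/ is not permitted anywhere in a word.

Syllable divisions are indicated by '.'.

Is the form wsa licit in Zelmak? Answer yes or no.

no

wsa — violates constraint 1: syllable 1 onset /ws/: /w/ (glide, 5) → /s/ (fricative, 2) does not rise → illicit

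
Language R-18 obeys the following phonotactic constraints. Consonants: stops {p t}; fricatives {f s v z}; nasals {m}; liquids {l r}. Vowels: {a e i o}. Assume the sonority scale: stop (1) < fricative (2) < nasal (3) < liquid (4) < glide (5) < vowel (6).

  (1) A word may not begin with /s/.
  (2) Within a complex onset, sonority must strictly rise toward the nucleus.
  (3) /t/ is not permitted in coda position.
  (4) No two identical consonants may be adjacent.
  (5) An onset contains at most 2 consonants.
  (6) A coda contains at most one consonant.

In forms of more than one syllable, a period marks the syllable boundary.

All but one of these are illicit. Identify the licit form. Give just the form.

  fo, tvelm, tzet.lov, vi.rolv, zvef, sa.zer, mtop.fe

fo — σ1 onset /f/, coda /∅/ ok → licit
tvelm — violates constraint 6: syllable 1 coda /lm/ has 2 consonants (> 1) → illicit
tzet.lov — violates constraint 3: syllable 1 coda contains /t/ → illicit
vi.rolv — violates constraint 6: syllable 2 coda /lv/ has 2 consonants (> 1) → illicit
zvef — violates constraint 2: syllable 1 onset /zv/: /z/ (fricative, 2) → /v/ (fricative, 2) does not rise → illicit
sa.zer — violates constraint 1: word begins with /s/ → illicit
mtop.fe — violates constraint 2: syllable 1 onset /mt/: /m/ (nasal, 3) → /t/ (stop, 1) does not rise → illicit

fo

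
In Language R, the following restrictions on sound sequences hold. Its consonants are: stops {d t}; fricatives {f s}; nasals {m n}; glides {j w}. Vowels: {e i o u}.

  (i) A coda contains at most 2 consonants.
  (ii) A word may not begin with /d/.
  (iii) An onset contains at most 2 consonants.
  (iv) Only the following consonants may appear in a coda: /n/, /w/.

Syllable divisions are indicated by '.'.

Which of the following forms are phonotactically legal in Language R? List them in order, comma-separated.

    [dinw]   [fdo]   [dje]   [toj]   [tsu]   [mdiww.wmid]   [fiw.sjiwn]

[fdo], [tsu], [fiw.sjiwn]

[dinw] — violates constraint (ii): word begins with /d/ → phonotactically illegal
[fdo] — σ1 onset /fd/ (2C), coda /∅/ ok → phonotactically legal
[dje] — violates constraint (ii): word begins with /d/ → phonotactically illegal
[toj] — violates constraint (iv): syllable 1 coda contains /j/, which is not a licensed coda consonant → phonotactically illegal
[tsu] — σ1 onset /ts/ (2C), coda /∅/ ok → phonotactically legal
[mdiww.wmid] — violates constraint (iv): syllable 2 coda contains /d/, which is not a licensed coda consonant → phonotactically illegal
[fiw.sjiwn] — σ1 onset /f/, coda /w/ ok; σ2 onset /sj/ (2C), coda /wn/ (2C) ok → phonotactically legal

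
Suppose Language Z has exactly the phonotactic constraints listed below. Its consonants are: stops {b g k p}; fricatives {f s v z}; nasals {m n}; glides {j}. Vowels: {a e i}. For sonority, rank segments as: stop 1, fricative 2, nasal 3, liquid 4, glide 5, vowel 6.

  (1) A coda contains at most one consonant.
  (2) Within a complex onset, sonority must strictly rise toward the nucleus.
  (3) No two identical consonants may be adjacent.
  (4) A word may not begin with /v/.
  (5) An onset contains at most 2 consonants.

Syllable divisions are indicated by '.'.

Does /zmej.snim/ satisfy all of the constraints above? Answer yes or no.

yes

/zmej.snim/ — σ1 onset /zm/ (2→3 rises), coda /j/ ok; σ2 onset /sn/ (2→3 rises), coda /m/ ok → well-formed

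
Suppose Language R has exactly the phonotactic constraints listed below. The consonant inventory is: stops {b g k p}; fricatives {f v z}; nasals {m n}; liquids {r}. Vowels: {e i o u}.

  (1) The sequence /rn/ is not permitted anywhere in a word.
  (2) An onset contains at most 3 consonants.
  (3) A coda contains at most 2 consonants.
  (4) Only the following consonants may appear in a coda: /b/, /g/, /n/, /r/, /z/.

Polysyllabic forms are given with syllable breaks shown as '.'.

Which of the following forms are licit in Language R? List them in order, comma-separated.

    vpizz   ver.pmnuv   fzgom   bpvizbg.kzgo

vpizz

vpizz — σ1 onset /vp/ (2C), coda /zz/ (2C) ok → licit
ver.pmnuv — violates constraint 4: syllable 2 coda contains /v/, which is not a licensed coda consonant → illicit
fzgom — violates constraint 4: syllable 1 coda contains /m/, which is not a licensed coda consonant → illicit
bpvizbg.kzgo — violates constraint 3: syllable 1 coda /zbg/ has 3 consonants (> 2) → illicit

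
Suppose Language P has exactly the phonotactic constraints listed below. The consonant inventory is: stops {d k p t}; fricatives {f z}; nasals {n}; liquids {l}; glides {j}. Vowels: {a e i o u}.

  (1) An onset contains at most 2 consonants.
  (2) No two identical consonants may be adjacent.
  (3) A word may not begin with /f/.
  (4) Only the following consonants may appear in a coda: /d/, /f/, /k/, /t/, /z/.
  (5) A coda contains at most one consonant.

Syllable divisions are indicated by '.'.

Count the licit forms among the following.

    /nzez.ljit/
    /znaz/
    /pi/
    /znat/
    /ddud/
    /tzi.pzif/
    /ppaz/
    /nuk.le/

/nzez.ljit/ — σ1 onset /nz/ (2C), coda /z/ ok; σ2 onset /lj/ (2C), coda /t/ ok → licit
/znaz/ — σ1 onset /zn/ (2C), coda /z/ ok → licit
/pi/ — σ1 onset /p/, coda /∅/ ok → licit
/znat/ — σ1 onset /zn/ (2C), coda /t/ ok → licit
/ddud/ — violates constraint 2: adjacent identical consonants /dd/ → illicit
/tzi.pzif/ — σ1 onset /tz/ (2C), coda /∅/ ok; σ2 onset /pz/ (2C), coda /f/ ok → licit
/ppaz/ — violates constraint 2: adjacent identical consonants /pp/ → illicit
/nuk.le/ — σ1 onset /n/, coda /k/ ok; σ2 onset /l/, coda /∅/ ok → licit
Licit: /nzez.ljit/, /znaz/, /pi/, /znat/, /tzi.pzif/, /nuk.le/ → 6.

6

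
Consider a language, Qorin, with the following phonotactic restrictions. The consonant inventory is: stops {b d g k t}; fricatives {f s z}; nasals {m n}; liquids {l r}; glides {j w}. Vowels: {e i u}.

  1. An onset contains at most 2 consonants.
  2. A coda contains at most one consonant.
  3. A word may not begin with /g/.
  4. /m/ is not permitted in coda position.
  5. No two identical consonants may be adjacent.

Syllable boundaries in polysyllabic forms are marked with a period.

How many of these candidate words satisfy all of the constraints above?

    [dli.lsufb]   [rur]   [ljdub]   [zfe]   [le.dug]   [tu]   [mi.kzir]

5

[dli.lsufb] — violates constraint 2: syllable 2 coda /fb/ has 2 consonants (> 1) → ill-formed
[rur] — σ1 onset /r/, coda /r/ ok → well-formed
[ljdub] — violates constraint 1: syllable 1 onset /ljd/ has 3 consonants (> 2) → ill-formed
[zfe] — σ1 onset /zf/ (2C), coda /∅/ ok → well-formed
[le.dug] — σ1 onset /l/, coda /∅/ ok; σ2 onset /d/, coda /g/ ok → well-formed
[tu] — σ1 onset /t/, coda /∅/ ok → well-formed
[mi.kzir] — σ1 onset /m/, coda /∅/ ok; σ2 onset /kz/ (2C), coda /r/ ok → well-formed
Well-formed: [rur], [zfe], [le.dug], [tu], [mi.kzir] → 5.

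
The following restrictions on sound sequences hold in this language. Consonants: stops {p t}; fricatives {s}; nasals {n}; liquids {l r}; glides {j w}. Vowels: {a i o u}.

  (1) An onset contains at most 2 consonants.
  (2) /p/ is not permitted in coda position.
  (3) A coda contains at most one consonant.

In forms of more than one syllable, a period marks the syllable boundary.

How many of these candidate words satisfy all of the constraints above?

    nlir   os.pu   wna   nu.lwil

4

nlir — σ1 onset /nl/ (2C), coda /r/ ok → well-formed
os.pu — σ1 onset /∅/, coda /s/ ok; σ2 onset /p/, coda /∅/ ok → well-formed
wna — σ1 onset /wn/ (2C), coda /∅/ ok → well-formed
nu.lwil — σ1 onset /n/, coda /∅/ ok; σ2 onset /lw/ (2C), coda /l/ ok → well-formed
Well-formed: nlir, os.pu, wna, nu.lwil → 4.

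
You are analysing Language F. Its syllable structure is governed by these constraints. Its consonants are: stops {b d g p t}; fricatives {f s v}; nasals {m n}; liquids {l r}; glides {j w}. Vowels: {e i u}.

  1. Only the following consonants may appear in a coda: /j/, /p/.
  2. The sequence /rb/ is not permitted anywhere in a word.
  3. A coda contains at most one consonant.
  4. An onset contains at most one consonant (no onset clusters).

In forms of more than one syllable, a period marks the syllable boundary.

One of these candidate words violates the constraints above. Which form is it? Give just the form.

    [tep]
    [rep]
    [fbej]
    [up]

[fbej]

[tep] — σ1 onset /t/, coda /p/ ok → licit
[rep] — σ1 onset /r/, coda /p/ ok → licit
[fbej] — violates constraint 4: syllable 1 onset /fb/ has 2 consonants (> 1) → illicit
[up] — σ1 onset /∅/, coda /p/ ok → licit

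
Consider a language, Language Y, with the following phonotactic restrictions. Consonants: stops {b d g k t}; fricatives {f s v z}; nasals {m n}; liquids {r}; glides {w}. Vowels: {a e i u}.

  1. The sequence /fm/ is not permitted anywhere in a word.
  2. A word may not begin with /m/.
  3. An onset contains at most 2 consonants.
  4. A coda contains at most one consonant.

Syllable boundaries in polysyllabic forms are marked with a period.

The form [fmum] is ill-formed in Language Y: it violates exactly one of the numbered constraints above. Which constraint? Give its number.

1

[fmum]: contains banned sequence /fm/.
This is a violation of constraint 1: "The sequence /fm/ is not permitted anywhere in a word."
The remaining constraints (2, 3, 4) are satisfied.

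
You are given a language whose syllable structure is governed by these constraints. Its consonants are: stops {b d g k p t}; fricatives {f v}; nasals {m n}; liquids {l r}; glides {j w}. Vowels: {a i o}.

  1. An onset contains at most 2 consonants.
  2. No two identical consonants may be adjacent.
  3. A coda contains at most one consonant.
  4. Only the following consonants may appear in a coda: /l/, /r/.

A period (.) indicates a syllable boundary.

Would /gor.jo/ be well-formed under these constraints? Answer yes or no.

yes

/gor.jo/ — σ1 onset /g/, coda /r/ ok; σ2 onset /j/, coda /∅/ ok → well-formed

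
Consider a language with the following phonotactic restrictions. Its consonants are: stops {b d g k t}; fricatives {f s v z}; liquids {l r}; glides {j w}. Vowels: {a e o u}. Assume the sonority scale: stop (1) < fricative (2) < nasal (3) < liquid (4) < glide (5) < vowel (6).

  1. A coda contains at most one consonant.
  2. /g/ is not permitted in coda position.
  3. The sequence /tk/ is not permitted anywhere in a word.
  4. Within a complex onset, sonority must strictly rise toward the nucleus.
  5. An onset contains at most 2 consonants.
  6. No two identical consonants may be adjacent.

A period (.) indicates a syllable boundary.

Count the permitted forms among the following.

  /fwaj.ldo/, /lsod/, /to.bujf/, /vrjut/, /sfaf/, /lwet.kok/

0

/fwaj.ldo/ — violates constraint 4: syllable 2 onset /ld/: /l/ (liquid, 4) → /d/ (stop, 1) does not rise → not permitted
/lsod/ — violates constraint 4: syllable 1 onset /ls/: /l/ (liquid, 4) → /s/ (fricative, 2) does not rise → not permitted
/to.bujf/ — violates constraint 1: syllable 2 coda /jf/ has 2 consonants (> 1) → not permitted
/vrjut/ — violates constraint 5: syllable 1 onset /vrj/ has 3 consonants (> 2) → not permitted
/sfaf/ — violates constraint 4: syllable 1 onset /sf/: /s/ (fricative, 2) → /f/ (fricative, 2) does not rise → not permitted
/lwet.kok/ — violates constraint 3: contains banned sequence /tk/ → not permitted
No form is permitted → 0.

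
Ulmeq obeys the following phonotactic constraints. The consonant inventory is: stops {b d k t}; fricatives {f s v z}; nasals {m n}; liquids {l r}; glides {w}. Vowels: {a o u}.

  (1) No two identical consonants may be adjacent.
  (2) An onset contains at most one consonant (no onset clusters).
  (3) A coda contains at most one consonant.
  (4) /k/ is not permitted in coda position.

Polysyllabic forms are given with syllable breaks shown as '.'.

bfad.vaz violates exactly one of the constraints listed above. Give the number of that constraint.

bfad.vaz: syllable 1 onset /bf/ has 2 consonants (> 1).
This is a violation of constraint 2: "An onset contains at most one consonant (no onset clusters)."
The remaining constraints (1, 3, 4) are satisfied.

2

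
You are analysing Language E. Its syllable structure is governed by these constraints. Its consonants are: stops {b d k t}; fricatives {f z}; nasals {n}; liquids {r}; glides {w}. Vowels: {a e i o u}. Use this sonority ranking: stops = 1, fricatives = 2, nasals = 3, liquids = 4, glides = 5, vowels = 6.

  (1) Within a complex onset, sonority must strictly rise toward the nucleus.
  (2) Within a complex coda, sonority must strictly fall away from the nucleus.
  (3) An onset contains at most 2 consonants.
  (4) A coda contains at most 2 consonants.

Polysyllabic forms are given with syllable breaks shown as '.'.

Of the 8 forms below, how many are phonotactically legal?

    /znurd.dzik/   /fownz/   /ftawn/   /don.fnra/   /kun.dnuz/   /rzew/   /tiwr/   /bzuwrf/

3

/znurd.dzik/ — σ1 onset /zn/ (2→3 rises), coda /rd/ (4→1 falls) ok; σ2 onset /dz/ (1→2 rises), coda /k/ ok → phonotactically legal
/fownz/ — violates constraint 4: syllable 1 coda /wnz/ has 3 consonants (> 2) → phonotactically illegal
/ftawn/ — violates constraint 1: syllable 1 onset /ft/: /f/ (fricative, 2) → /t/ (stop, 1) does not rise → phonotactically illegal
/don.fnra/ — violates constraint 3: syllable 2 onset /fnr/ has 3 consonants (> 2) → phonotactically illegal
/kun.dnuz/ — σ1 onset /k/, coda /n/ ok; σ2 onset /dn/ (1→3 rises), coda /z/ ok → phonotactically legal
/rzew/ — violates constraint 1: syllable 1 onset /rz/: /r/ (liquid, 4) → /z/ (fricative, 2) does not rise → phonotactically illegal
/tiwr/ — σ1 onset /t/, coda /wr/ (5→4 falls) ok → phonotactically legal
/bzuwrf/ — violates constraint 4: syllable 1 coda /wrf/ has 3 consonants (> 2) → phonotactically illegal
Phonotactically legal: /znurd.dzik/, /kun.dnuz/, /tiwr/ → 3.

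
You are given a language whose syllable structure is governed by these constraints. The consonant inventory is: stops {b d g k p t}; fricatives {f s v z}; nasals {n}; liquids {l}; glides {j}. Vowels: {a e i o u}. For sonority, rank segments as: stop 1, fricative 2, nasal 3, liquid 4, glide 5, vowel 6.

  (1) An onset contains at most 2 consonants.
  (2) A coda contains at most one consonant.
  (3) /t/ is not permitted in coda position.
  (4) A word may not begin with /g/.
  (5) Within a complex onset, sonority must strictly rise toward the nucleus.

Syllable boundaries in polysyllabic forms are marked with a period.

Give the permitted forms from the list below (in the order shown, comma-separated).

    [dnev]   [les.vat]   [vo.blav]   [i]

[dnev], [vo.blav], [i]

[dnev] — σ1 onset /dn/ (1→3 rises), coda /v/ ok → permitted
[les.vat] — violates constraint 3: syllable 2 coda contains /t/ → not permitted
[vo.blav] — σ1 onset /v/, coda /∅/ ok; σ2 onset /bl/ (1→4 rises), coda /v/ ok → permitted
[i] — σ1 onset /∅/, coda /∅/ ok → permitted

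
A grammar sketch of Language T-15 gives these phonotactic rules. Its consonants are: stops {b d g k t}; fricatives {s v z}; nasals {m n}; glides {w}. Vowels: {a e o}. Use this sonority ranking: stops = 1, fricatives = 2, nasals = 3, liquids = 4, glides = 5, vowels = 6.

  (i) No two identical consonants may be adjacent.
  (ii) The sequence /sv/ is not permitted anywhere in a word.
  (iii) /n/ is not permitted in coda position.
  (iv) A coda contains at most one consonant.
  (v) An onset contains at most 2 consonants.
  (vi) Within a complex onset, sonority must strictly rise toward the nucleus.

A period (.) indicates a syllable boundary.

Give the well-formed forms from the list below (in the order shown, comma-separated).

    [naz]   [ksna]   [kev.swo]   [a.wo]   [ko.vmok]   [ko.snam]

[naz], [kev.swo], [a.wo], [ko.vmok], [ko.snam]

[naz] — σ1 onset /n/, coda /z/ ok → well-formed
[ksna] — violates constraint (v): syllable 1 onset /ksn/ has 3 consonants (> 2) → ill-formed
[kev.swo] — σ1 onset /k/, coda /v/ ok; σ2 onset /sw/ (2→5 rises), coda /∅/ ok → well-formed
[a.wo] — σ1 onset /∅/, coda /∅/ ok; σ2 onset /w/, coda /∅/ ok → well-formed
[ko.vmok] — σ1 onset /k/, coda /∅/ ok; σ2 onset /vm/ (2→3 rises), coda /k/ ok → well-formed
[ko.snam] — σ1 onset /k/, coda /∅/ ok; σ2 onset /sn/ (2→3 rises), coda /m/ ok → well-formed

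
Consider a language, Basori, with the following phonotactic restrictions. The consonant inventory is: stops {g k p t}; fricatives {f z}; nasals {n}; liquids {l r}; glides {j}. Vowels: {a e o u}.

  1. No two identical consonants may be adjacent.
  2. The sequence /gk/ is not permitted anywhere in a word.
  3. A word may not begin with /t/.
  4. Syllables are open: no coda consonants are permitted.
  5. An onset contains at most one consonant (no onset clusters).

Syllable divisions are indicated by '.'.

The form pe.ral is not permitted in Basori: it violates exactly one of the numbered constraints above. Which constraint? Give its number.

pe.ral: syllable 2 coda /l/ has 1 consonant (> 0).
This is a violation of constraint 4: "Syllables are open: no coda consonants are permitted."
The remaining constraints (1, 2, 3, 5) are satisfied.

4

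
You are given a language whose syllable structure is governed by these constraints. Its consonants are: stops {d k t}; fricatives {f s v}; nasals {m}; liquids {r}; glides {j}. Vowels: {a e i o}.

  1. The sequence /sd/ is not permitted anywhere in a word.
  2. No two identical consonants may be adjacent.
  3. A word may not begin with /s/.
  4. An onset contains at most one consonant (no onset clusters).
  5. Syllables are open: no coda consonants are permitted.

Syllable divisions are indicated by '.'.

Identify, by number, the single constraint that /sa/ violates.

3

/sa/: word begins with /s/.
This is a violation of constraint 3: "A word may not begin with /s/."
The remaining constraints (1, 2, 4, 5) are satisfied.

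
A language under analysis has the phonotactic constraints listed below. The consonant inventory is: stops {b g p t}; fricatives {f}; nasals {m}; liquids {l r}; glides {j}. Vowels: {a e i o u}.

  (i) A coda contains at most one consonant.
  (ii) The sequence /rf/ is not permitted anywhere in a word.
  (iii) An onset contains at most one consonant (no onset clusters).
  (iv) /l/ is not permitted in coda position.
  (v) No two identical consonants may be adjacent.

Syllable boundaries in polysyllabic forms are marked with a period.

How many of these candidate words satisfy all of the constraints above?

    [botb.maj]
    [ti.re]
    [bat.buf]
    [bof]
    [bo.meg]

4

[botb.maj] — violates constraint (i): syllable 1 coda /tb/ has 2 consonants (> 1) → ill-formed
[ti.re] — σ1 onset /t/, coda /∅/ ok; σ2 onset /r/, coda /∅/ ok → well-formed
[bat.buf] — σ1 onset /b/, coda /t/ ok; σ2 onset /b/, coda /f/ ok → well-formed
[bof] — σ1 onset /b/, coda /f/ ok → well-formed
[bo.meg] — σ1 onset /b/, coda /∅/ ok; σ2 onset /m/, coda /g/ ok → well-formed
Well-formed: [ti.re], [bat.buf], [bof], [bo.meg] → 4.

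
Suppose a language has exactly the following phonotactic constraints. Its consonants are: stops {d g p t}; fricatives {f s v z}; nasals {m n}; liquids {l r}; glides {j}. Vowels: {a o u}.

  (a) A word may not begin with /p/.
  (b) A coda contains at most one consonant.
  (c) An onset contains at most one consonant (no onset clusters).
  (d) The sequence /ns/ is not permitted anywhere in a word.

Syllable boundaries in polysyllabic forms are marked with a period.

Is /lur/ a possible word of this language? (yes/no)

/lur/ — σ1 onset /l/, coda /r/ ok → phonotactically legal

yes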